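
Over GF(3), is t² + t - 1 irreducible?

Write P(t) = t² + t - 1.
Check for roots in GF(3): P(0) = 2; P(1) = 1; P(2) = 2.
No roots. A degree-2 polynomial over a field with no linear factor is irreducible.

Yes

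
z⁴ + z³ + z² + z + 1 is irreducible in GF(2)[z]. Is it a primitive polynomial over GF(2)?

No

Write f(z) = z⁴ + z³ + z² + z + 1.
|GF(2^4)^×| = 2^4 − 1 = 15. Prime factorization: 15 = 3·5.
f is primitive ⇔ z has order 15 in GF(2)[z]/(f), i.e. z^(15/q) ≠ 1 for each prime q | 15.
z^(5) mod f = 1
z^(3) mod f = z³.
Since z^(5) = 1, the order of z divides 5 < 15; not primitive.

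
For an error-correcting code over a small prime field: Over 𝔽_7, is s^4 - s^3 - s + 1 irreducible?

Write m(s) = s^4 - s^3 - s + 1.
Check for roots in 𝔽_7: m(0) = 1; m(1) = 0 → root; m(2) = 0 → root; m(3) = 3; m(4) = 0 → root; m(5) = 6; m(6) = 4.
m(1) = 0, so (s − 1) divides m(s); m is reducible.

No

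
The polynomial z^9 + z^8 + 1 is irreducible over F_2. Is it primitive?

Write f(z) = z^9 + z^8 + 1.
|GF(2^9)^×| = 2^9 − 1 = 511. Prime factorization: 511 = 7·73.
f is primitive ⇔ z has order 511 in GF(2)[z]/(f), i.e. z^(511/q) ≠ 1 for each prime q | 511.
z^(73) mod f = 1
z^(7) mod f = z^7.
Since z^(73) = 1, the order of z divides 73 < 511; not primitive.

No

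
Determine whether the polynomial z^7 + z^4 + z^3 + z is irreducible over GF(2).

No

Write h(z) = z^7 + z^4 + z^3 + z.
Check for roots in GF(2): h(0) = 0 → root; h(1) = 0 → root.
h(0) = 0, so (z) divides h(z); h is reducible.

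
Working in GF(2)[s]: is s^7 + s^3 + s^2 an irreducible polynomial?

No

Write f(s) = s^7 + s^3 + s^2.
Check for roots in GF(2): f(0) = 0 → root; f(1) = 1.
f(0) = 0, so (s) divides f(s); f is reducible.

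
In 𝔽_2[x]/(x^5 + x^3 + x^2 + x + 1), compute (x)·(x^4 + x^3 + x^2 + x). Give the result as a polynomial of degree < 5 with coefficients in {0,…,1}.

x^4 + x + 1

Multiply in 𝔽_2[x]: (x)·(x^4 + x^3 + x^2 + x) = x^5 + x^4 + x^3 + x^2.
Reduce using x^5 ≡ x^3 + x^2 + x + 1 (mod x^5 + x^3 + x^2 + x + 1).
Reduced: x^4 + x + 1.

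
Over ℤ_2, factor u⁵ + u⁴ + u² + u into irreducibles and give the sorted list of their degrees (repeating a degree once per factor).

Write g(u) = u⁵ + u⁴ + u² + u.
Roots in ℤ_2: g(0) = 0 → root; g(1) = 0 → root.
Linear factors from roots: (u), (u + 1).
Complete factorization: g(u) = (u)·(u + 1)^2·(u² + u + 1).
Factor degrees with multiplicity: 1 + 1 + 1 + 2 = 5.

1, 1, 1, 2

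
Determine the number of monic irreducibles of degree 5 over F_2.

By the necklace-counting formula, N_2(5) = (1/5) Σ_{d|5} μ(5/d)·2^d.
Divisors of 5: 1, 5; μ(5/d) for each: -1, 1.
Σ = − 2^1 + 2^5 = 30.
N = 30/5 = 6.

6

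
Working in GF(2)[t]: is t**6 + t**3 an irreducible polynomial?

Write P(t) = t**6 + t**3.
Check for roots in GF(2): P(0) = 0 → root; P(1) = 0 → root.
P(0) = 0, so (t) divides P(t); P is reducible.

No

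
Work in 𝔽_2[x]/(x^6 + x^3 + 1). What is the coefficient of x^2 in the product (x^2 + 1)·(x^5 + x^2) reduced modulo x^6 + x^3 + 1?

Multiply in 𝔽_2[x]: (x^2 + 1)·(x^5 + x^2) = x^7 + x^5 + x^4 + x^2.
Reduce using x^6 ≡ x^3 + 1 (mod x^6 + x^3 + 1).
Reduced: x^5 + x^2 + x.

1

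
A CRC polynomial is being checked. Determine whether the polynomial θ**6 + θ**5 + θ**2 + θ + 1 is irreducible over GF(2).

Write f(θ) = θ**6 + θ**5 + θ**2 + θ + 1.
Check for roots in GF(2): f(0) = 1; f(1) = 1.
No roots, so no linear factors.
Monic irreducibles of degree 2 over GF(2): θ**2 + θ + 1.
None of them divide f (all give nonzero remainder).
Monic irreducibles of degree 3 over GF(2): θ**3 + θ + 1, θ**3 + θ**2 + 1.
None of them divide f (all give nonzero remainder).
No irreducible factor of degree ≤ 3 exists, so f is irreducible over GF(2).

Yes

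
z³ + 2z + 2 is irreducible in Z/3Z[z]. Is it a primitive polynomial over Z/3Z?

Write f(z) = z³ + 2z + 2.
|GF(3^3)^×| = 3^3 − 1 = 26. Prime factorization: 26 = 2·13.
f is primitive ⇔ z has order 26 in GF(3)[z]/(f), i.e. z^(26/q) ≠ 1 for each prime q | 26.
z^(13) mod f = 1
z^(2) mod f = z².
Since z^(13) = 1, the order of z divides 13 < 26; not primitive.

No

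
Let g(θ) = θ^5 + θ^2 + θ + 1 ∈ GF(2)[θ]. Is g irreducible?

Check for roots in GF(2): g(0) = 1; g(1) = 0 → root.
g(1) = 0, so (θ − 1) divides g(θ); g is reducible.

No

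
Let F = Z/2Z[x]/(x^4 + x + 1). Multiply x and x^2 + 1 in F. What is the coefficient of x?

1

Multiply in Z/2Z[x]: (x)·(x^2 + 1) = x^3 + x.
Reduced: x^3 + x.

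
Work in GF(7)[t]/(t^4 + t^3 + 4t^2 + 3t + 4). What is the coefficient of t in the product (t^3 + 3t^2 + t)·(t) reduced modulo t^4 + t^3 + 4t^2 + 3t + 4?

Multiply in GF(7)[t]: (t^3 + 3t^2 + t)·(t) = t^4 + 3t^3 + t^2.
Reduce using t^4 ≡ 6t^3 + 3t^2 + 4t + 3 (mod t^4 + t^3 + 4t^2 + 3t + 4).
Reduced: 2t^3 + 4t^2 + 4t + 3.

4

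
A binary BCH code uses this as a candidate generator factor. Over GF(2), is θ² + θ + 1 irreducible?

Write m(θ) = θ² + θ + 1.
Check for roots in GF(2): m(0) = 1; m(1) = 1.
No roots. A degree-2 polynomial over a field with no linear factor is irreducible.

Yes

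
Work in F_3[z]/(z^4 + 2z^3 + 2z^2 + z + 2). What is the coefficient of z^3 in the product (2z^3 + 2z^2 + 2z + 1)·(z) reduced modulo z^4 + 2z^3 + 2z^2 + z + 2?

1

Multiply in F_3[z]: (2z^3 + 2z^2 + 2z + 1)·(z) = 2z^4 + 2z^3 + 2z^2 + z.
Reduce using z^4 ≡ z^3 + z^2 + 2z + 1 (mod z^4 + 2z^3 + 2z^2 + z + 2).
Reduced: z^3 + z^2 + 2z + 2.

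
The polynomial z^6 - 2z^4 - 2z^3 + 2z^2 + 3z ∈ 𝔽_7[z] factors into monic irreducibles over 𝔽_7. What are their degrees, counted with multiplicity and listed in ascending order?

Write f(z) = z^6 - 2z^4 - 2z^3 + 2z^2 + 3z.
Linear factors from roots: (z), (z + 3), (z + 1).
Complete factorization: f(z) = (z)·(z + 1)·(z + 3)·(z^3 + 3z^2 - 3z + 1).
Factor degrees with multiplicity: 1 + 1 + 1 + 3 = 6.

1, 1, 1, 3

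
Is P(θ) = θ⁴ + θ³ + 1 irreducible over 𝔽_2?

Yes

Check for roots in 𝔽_2: P(0) = 1; P(1) = 1.
No roots, so no linear factors.
Monic irreducibles of degree 2 over GF(2): θ² + θ + 1.
None of them divide P (all give nonzero remainder).
No irreducible factor of degree ≤ 2 exists, so P is irreducible over GF(2).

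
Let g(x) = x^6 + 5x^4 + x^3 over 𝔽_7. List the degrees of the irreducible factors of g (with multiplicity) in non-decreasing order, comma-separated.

1, 1, 1, 1, 2

Linear factors from roots: (x), (x + 6).
Complete factorization: g(x) = (x + 6)·(x)^3·(x^2 + x + 6).
Factor degrees with multiplicity: 1 + 1 + 1 + 1 + 2 = 6.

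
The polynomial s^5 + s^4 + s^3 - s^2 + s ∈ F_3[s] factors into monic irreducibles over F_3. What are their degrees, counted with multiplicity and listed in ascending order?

1, 1, 1, 2

Write h(s) = s^5 + s^4 + s^3 - s^2 + s.
Roots in F_3: h(0) = 0 → root; h(1) = 0 → root; h(2) = 0 → root.
Linear factors from roots: (s), (s - 1), (s + 1).
Complete factorization: h(s) = (s)·(s + 1)·(s - 1)·(s^2 + s - 1).
Factor degrees with multiplicity: 1 + 1 + 1 + 2 = 5.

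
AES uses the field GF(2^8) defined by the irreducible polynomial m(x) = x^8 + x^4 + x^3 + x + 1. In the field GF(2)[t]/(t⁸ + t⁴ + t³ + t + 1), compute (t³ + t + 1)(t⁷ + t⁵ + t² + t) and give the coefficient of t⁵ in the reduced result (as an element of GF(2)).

Multiply in GF(2)[t]: (t³ + t + 1)·(t⁷ + t⁵ + t² + t) = t¹⁰ + t⁷ + t⁶ + t⁴ + t³ + t.
Reduce using t⁸ ≡ t⁴ + t³ + t + 1 (mod t⁸ + t⁴ + t³ + t + 1).
Reduced: t⁷ + t⁵ + t⁴ + t² + t.

1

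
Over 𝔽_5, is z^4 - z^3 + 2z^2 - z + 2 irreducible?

Yes

Write h(z) = z^4 - z^3 + 2z^2 - z + 2.
Check for roots in 𝔽_5: h(0) = 2; h(1) = 3; h(2) = 1; h(3) = 1; h(4) = 2.
No roots, so no linear factors.
Degree-2 irreducible divisors: test the 10 monic irreducibles of degree 2 over GF(5).
None of them divide h (all give nonzero remainder).
No irreducible factor of degree ≤ 2 exists, so h is irreducible over GF(5).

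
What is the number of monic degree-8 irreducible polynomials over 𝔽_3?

810

By the necklace-counting formula, N_3(8) = (1/8) Σ_{d|8} μ(8/d)·3^d.
Divisors of 8: 1, 2, 4, 8; μ(8/d) for each: 0, 0, -1, 1.
Σ = − 3^4 + 3^8 = 6480.
N = 6480/8 = 810.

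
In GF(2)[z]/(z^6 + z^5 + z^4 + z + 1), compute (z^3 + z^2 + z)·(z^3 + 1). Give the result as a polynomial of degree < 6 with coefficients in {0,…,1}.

Multiply in GF(2)[z]: (z^3 + z^2 + z)·(z^3 + 1) = z^6 + z^5 + z^4 + z^3 + z^2 + z.
Reduce using z^6 ≡ z^5 + z^4 + z + 1 (mod z^6 + z^5 + z^4 + z + 1).
Reduced: z^3 + z^2 + 1.

z^3 + z^2 + 1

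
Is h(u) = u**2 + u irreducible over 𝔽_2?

No

Check for roots in 𝔽_2: h(0) = 0 → root; h(1) = 0 → root.
h(0) = 0, so (u) divides h(u); h is reducible.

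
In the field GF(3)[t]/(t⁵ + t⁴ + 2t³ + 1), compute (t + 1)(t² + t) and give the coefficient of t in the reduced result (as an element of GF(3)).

Multiply in GF(3)[t]: (t + 1)·(t² + t) = t³ + 2t² + t.
Reduced: t³ + 2t² + t.

1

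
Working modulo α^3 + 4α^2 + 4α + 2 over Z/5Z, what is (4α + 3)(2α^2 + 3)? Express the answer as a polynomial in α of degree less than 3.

Multiply in Z/5Z[α]: (4α + 3)·(2α^2 + 3) = 3α^3 + α^2 + 2α + 4.
Reduce using α^3 ≡ α^2 + α + 3 (mod α^3 + 4α^2 + 4α + 2).
Reduced: 4α^2 + 3.

4α^2 + 3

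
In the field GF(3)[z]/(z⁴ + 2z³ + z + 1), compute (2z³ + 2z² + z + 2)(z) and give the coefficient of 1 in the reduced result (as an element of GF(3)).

Multiply in GF(3)[z]: (2z³ + 2z² + z + 2)·(z) = 2z⁴ + 2z³ + z² + 2z.
Reduce using z⁴ ≡ z³ + 2z + 2 (mod z⁴ + 2z³ + z + 1).
Reduced: z³ + z² + 1.

1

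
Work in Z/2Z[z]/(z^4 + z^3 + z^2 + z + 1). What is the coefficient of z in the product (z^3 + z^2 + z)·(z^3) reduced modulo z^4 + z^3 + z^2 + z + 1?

0

Multiply in Z/2Z[z]: (z^3 + z^2 + z)·(z^3) = z^6 + z^5 + z^4.
Reduce using z^4 ≡ z^3 + z^2 + z + 1 (mod z^4 + z^3 + z^2 + z + 1).
Reduced: z^3 + z^2.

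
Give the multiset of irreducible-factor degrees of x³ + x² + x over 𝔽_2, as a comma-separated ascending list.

Write f(x) = x³ + x² + x.
Roots in 𝔽_2: f(0) = 0 → root; f(1) = 1.
Linear factors from roots: (x).
Complete factorization: f(x) = (x)·(x² + x + 1).
Factor degrees with multiplicity: 1 + 2 = 3.

1, 2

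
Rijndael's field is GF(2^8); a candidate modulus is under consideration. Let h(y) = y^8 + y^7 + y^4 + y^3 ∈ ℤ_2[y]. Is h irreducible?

No

Check for roots in ℤ_2: h(0) = 0 → root; h(1) = 0 → root.
h(0) = 0, so (y) divides h(y); h is reducible.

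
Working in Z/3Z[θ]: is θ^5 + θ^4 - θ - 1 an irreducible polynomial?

Write f(θ) = θ^5 + θ^4 - θ - 1.
Check for roots in Z/3Z: f(0) = 2; f(1) = 0 → root; f(2) = 0 → root.
f(1) = 0, so (θ − 1) divides f(θ); f is reducible.

No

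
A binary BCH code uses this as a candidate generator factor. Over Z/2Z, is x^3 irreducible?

Write g(x) = x^3.
Check for roots in Z/2Z: g(0) = 0 → root; g(1) = 1.
g(0) = 0, so (x) divides g(x); g is reducible.

No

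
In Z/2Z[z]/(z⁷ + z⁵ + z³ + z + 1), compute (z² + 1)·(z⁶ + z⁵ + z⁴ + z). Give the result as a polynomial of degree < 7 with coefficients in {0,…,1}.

Multiply in Z/2Z[z]: (z² + 1)·(z⁶ + z⁵ + z⁴ + z) = z⁸ + z⁷ + z⁵ + z⁴ + z³ + z.
Reduce using z⁷ ≡ z⁵ + z³ + z + 1 (mod z⁷ + z⁵ + z³ + z + 1).
Reduced: z⁶ + z² + z + 1.

z^6 + z^2 + z + 1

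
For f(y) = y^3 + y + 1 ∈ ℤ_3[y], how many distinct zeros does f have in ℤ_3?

Evaluate at each of the 3 elements of ℤ_3:
f(0) = 1; f(1) = 0 → root; f(2) = 2.
Roots: {1}.

1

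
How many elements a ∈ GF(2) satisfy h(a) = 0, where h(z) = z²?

Evaluate at each of the 2 elements of GF(2):
h(0) = 0 → root; h(1) = 1.
Roots: {0}.

1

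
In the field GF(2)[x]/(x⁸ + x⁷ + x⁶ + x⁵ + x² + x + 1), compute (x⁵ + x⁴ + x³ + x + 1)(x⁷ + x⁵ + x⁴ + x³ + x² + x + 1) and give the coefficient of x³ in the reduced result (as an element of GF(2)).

Multiply in GF(2)[x]: (x⁵ + x⁴ + x³ + x + 1)·(x⁷ + x⁵ + x⁴ + x³ + x² + x + 1) = x¹² + x¹¹ + x⁵ + x³ + 1.
Reduce using x⁸ ≡ x⁷ + x⁶ + x⁵ + x² + x + 1 (mod x⁸ + x⁷ + x⁶ + x⁵ + x² + x + 1).
Reduced: x⁵ + x.

0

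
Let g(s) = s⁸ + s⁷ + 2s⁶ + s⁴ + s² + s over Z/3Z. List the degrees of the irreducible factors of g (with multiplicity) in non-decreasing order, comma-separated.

Roots in Z/3Z: g(0) = 0 → root; g(1) = 1; g(2) = 0 → root.
Linear factors from roots: (s), (s + 1).
Complete factorization: g(s) = (s)·(s + 1)^2·(s² + s + 2)·(s³ + s² + 2).
Factor degrees with multiplicity: 1 + 1 + 1 + 2 + 3 = 8.

1, 1, 1, 2, 3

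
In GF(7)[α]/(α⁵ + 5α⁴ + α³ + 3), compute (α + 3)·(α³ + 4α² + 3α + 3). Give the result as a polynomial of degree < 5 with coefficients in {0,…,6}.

α^4 + α^2 + 5α + 2

Multiply in GF(7)[α]: (α + 3)·(α³ + 4α² + 3α + 3) = α⁴ + α² + 5α + 2.
Reduced: α⁴ + α² + 5α + 2.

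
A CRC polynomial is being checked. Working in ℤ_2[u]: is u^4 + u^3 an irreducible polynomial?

No

Write P(u) = u^4 + u^3.
Check for roots in ℤ_2: P(0) = 0 → root; P(1) = 0 → root.
P(0) = 0, so (u) divides P(u); P is reducible.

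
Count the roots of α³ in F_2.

Write h(α) = α³.
Evaluate at each of the 2 elements of F_2:
h(0) = 0 → root; h(1) = 1.
Roots: {0}.

1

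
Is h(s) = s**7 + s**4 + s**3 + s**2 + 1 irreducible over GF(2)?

Check for roots in GF(2): h(0) = 1; h(1) = 1.
No roots, so no linear factors.
Monic irreducibles of degree 2 over GF(2): s**2 + s + 1.
None of them divide h (all give nonzero remainder).
Monic irreducibles of degree 3 over GF(2): s**3 + s + 1, s**3 + s**2 + 1.
None of them divide h (all give nonzero remainder).
No irreducible factor of degree ≤ 3 exists, so h is irreducible over GF(2).

Yes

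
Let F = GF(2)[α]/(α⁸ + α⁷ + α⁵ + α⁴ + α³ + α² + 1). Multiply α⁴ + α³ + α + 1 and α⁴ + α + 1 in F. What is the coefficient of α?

0

Multiply in GF(2)[α]: (α⁴ + α³ + α + 1)·(α⁴ + α + 1) = α⁸ + α⁷ + α⁴ + α³ + α² + 1.
Reduce using α⁸ ≡ α⁷ + α⁵ + α⁴ + α³ + α² + 1 (mod α⁸ + α⁷ + α⁵ + α⁴ + α³ + α² + 1).
Reduced: α⁵.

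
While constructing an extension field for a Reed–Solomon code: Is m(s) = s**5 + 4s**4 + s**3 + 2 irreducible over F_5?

Check for roots in F_5: m(0) = 2; m(1) = 3; m(2) = 1; m(3) = 1; m(4) = 4.
No roots, so no linear factors.
Degree-2 irreducible divisors: test the 10 monic irreducibles of degree 2 over GF(5).
None of them divide m (all give nonzero remainder).
No irreducible factor of degree ≤ 2 exists, so m is irreducible over GF(5).

Yes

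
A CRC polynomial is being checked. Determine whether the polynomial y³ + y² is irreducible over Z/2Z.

No

Write f(y) = y³ + y².
Check for roots in Z/2Z: f(0) = 0 → root; f(1) = 0 → root.
f(0) = 0, so (y) divides f(y); f is reducible.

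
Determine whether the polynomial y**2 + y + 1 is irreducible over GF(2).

Yes

Write g(y) = y**2 + y + 1.
Check for roots in GF(2): g(0) = 1; g(1) = 1.
No roots. A degree-2 polynomial over a field with no linear factor is irreducible.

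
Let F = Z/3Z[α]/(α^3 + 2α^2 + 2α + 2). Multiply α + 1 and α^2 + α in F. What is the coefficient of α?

Multiply in Z/3Z[α]: (α + 1)·(α^2 + α) = α^3 + 2α^2 + α.
Reduce using α^3 ≡ α^2 + α + 1 (mod α^3 + 2α^2 + 2α + 2).
Reduced: 2α + 1.

2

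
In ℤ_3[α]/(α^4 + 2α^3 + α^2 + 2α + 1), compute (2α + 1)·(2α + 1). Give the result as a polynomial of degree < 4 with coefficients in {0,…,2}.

α^2 + α + 1

Multiply in ℤ_3[α]: (2α + 1)·(2α + 1) = α^2 + α + 1.
Reduced: α^2 + α + 1.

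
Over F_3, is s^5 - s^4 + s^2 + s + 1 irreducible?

No

Write m(s) = s^5 - s^4 + s^2 + s + 1.
Check for roots in F_3: m(0) = 1; m(1) = 0 → root; m(2) = 2.
m(1) = 0, so (s − 1) divides m(s); m is reducible.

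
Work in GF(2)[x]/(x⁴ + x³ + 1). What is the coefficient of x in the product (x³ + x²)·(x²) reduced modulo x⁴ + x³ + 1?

Multiply in GF(2)[x]: (x³ + x²)·(x²) = x⁵ + x⁴.
Reduce using x⁴ ≡ x³ + 1 (mod x⁴ + x³ + 1).
Reduced: x.

1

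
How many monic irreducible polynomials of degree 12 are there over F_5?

By the necklace-counting formula, N_5(12) = (1/12) Σ_{d|12} μ(12/d)·5^d.
Divisors of 12: 1, 2, 3, 4, 6, 12; μ(12/d) for each: 0, 1, 0, -1, -1, 1.
Σ = 5^2 − 5^4 − 5^6 + 5^12 = 244124400.
N = 244124400/12 = 20343700.

20343700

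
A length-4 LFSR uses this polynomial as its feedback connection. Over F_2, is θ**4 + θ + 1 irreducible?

Yes

Write f(θ) = θ**4 + θ + 1.
Check for roots in F_2: f(0) = 1; f(1) = 1.
No roots, so no linear factors.
Monic irreducibles of degree 2 over GF(2): θ**2 + θ + 1.
None of them divide f (all give nonzero remainder).
No irreducible factor of degree ≤ 2 exists, so f is irreducible over GF(2).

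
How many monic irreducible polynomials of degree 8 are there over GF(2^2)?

x^(4^8) − x is the product of all monic irreducibles of degree dividing 8; Möbius inversion gives N = (1/8) Σ μ(8/d)·4^d.
Divisors of 8: 1, 2, 4, 8; μ(8/d) for each: 0, 0, -1, 1.
Σ = − 4^4 + 4^8 = 65280.
N = 65280/8 = 8160.

8160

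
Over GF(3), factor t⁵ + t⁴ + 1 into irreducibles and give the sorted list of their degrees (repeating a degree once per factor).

1, 1, 3

Write f(t) = t⁵ + t⁴ + 1.
Roots in GF(3): f(0) = 1; f(1) = 0 → root; f(2) = 1.
Linear factors from roots: (t - 1).
Complete factorization: f(t) = (t - 1)^2·(t³ - t + 1).
Factor degrees with multiplicity: 1 + 1 + 3 = 5.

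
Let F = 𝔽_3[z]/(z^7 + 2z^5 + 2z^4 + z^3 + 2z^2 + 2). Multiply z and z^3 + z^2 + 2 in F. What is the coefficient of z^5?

Multiply in 𝔽_3[z]: (z)·(z^3 + z^2 + 2) = z^4 + z^3 + 2z.
Reduced: z^4 + z^3 + 2z.

0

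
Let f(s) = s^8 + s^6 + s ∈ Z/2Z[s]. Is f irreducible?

Check for roots in Z/2Z: f(0) = 0 → root; f(1) = 1.
f(0) = 0, so (s) divides f(s); f is reducible.

No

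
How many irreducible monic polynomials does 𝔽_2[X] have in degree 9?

56

The number of monic irreducibles of degree 9 over GF(2) is (1/9)·Σ_{d∣9} μ(9/d) 2^d.
Divisors of 9: 1, 3, 9; μ(9/d) for each: 0, -1, 1.
Σ = − 2^3 + 2^9 = 504.
N = 504/9 = 56.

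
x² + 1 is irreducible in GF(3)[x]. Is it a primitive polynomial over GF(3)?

Write f(x) = x² + 1.
|GF(3^2)^×| = 3^2 − 1 = 8. Prime factorization: 8 = 2^3.
f is primitive ⇔ x has order 8 in GF(3)[x]/(f), i.e. x^(8/q) ≠ 1 for each prime q | 8.
x^(4) mod f = 1
Since x^(4) = 1, the order of x divides 4 < 8; not primitive.

No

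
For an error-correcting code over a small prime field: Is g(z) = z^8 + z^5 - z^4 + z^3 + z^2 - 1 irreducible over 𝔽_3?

Yes

Check for roots in 𝔽_3: g(0) = 2; g(1) = 2; g(2) = 1.
No roots, so no linear factors.
Monic irreducibles of degree 2 over GF(3): z^2 + 1, z^2 + z - 1, z^2 - z - 1.
None of them divide g (all give nonzero remainder).
Degree-3 irreducible divisors: test the 8 monic irreducibles of degree 3 over GF(3).
None of them divide g (all give nonzero remainder).
Degree-4 irreducible divisors: test the 18 monic irreducibles of degree 4 over GF(3).
None of them divide g (all give nonzero remainder).
No irreducible factor of degree ≤ 4 exists, so g is irreducible over GF(3).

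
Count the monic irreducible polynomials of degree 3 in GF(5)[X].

40

The number of monic irreducibles of degree 3 over GF(5) is (1/3)·Σ_{d∣3} μ(3/d) 5^d.
Divisors of 3: 1, 3; μ(3/d) for each: -1, 1.
Σ = − 5^1 + 5^3 = 120.
N = 120/3 = 40.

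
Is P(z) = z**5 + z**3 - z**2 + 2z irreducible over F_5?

Check for roots in F_5: P(0) = 0 → root; P(1) = 3; P(2) = 0 → root; P(3) = 2; P(4) = 0 → root.
P(0) = 0, so (z) divides P(z); P is reducible.

No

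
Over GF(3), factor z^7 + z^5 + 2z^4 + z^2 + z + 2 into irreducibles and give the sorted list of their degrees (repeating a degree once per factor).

7

Write h(z) = z^7 + z^5 + 2z^4 + z^2 + z + 2.
Roots in GF(3): h(0) = 2; h(1) = 2; h(2) = 2.
Complete factorization: h(z) = (z^7 + z^5 + 2z^4 + z^2 + z + 2).
Factor degrees with multiplicity: 7 = 7.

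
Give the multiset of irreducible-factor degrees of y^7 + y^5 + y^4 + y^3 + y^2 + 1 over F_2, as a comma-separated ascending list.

Write g(y) = y^7 + y^5 + y^4 + y^3 + y^2 + 1.
Roots in F_2: g(0) = 1; g(1) = 0 → root.
Linear factors from roots: (y + 1).
Complete factorization: g(y) = (y + 1)·(y^2 + y + 1)^3.
Factor degrees with multiplicity: 1 + 2 + 2 + 2 = 7.

1, 2, 2, 2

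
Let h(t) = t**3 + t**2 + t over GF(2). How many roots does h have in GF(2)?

1

Evaluate at each of the 2 elements of GF(2):
h(0) = 0 → root; h(1) = 1.
Roots: {0}.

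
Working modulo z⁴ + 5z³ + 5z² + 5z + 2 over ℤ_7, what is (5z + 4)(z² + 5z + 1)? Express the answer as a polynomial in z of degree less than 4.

Multiply in ℤ_7[z]: (5z + 4)·(z² + 5z + 1) = 5z³ + z² + 4z + 4.
Reduced: 5z³ + z² + 4z + 4.

5z^3 + z^2 + 4z + 4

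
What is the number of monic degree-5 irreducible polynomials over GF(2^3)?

6552

Gauss's count: N_{8}(5) = (1/5) Σ_{d|5} μ(5/d)·8^d.
Divisors of 5: 1, 5; μ(5/d) for each: -1, 1.
Σ = − 8^1 + 8^5 = 32760.
N = 32760/5 = 6552.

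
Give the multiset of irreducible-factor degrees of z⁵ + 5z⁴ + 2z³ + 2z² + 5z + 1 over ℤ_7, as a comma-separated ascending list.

1, 1, 1, 2

Write h(z) = z⁵ + 5z⁴ + 2z³ + 2z² + 5z + 1.
Linear factors from roots: (z + 5), (z + 3), (z + 1).
Complete factorization: h(z) = (z + 1)·(z + 3)·(z + 5)·(z² + 3z + 1).
Factor degrees with multiplicity: 1 + 1 + 1 + 2 = 5.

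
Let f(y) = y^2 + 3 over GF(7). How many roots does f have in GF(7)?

Evaluate at each of the 7 elements of GF(7):
f(0) = 3; f(1) = 4; f(2) = 0 → root; f(3) = 5; f(4) = 5; f(5) = 0 → root; f(6) = 4.
Roots: {2, 5}.

2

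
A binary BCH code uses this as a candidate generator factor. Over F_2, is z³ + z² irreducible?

No

Write f(z) = z³ + z².
Check for roots in F_2: f(0) = 0 → root; f(1) = 0 → root.
f(0) = 0, so (z) divides f(z); f is reducible.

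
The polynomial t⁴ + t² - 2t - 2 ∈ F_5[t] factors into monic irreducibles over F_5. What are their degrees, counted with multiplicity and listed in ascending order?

Write g(t) = t⁴ + t² - 2t - 2.
Roots in F_5: g(0) = 3; g(1) = 3; g(2) = 4; g(3) = 2; g(4) = 2.
Complete factorization: g(t) = (t⁴ + t² - 2t - 2).
Factor degrees with multiplicity: 4 = 4.

4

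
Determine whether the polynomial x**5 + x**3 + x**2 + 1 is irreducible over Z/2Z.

No

Write g(x) = x**5 + x**3 + x**2 + 1.
Check for roots in Z/2Z: g(0) = 1; g(1) = 0 → root.
g(1) = 0, so (x − 1) divides g(x); g is reducible.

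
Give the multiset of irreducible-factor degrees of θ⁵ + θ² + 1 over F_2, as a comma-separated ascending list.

Write f(θ) = θ⁵ + θ² + 1.
Roots in F_2: f(0) = 1; f(1) = 1.
Complete factorization: f(θ) = (θ⁵ + θ² + 1).
Factor degrees with multiplicity: 5 = 5.

5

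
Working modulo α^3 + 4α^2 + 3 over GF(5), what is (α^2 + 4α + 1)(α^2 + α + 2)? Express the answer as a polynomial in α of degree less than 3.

3α^2 + α + 4

Multiply in GF(5)[α]: (α^2 + 4α + 1)·(α^2 + α + 2) = α^4 + 2α^2 + 4α + 2.
Reduce using α^3 ≡ α^2 + 2 (mod α^3 + 4α^2 + 3).
Reduced: 3α^2 + α + 4.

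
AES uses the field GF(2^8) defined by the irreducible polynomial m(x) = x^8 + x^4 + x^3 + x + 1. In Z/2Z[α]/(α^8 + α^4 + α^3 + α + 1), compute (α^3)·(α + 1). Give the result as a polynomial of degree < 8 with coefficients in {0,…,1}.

Multiply in Z/2Z[α]: (α^3)·(α + 1) = α^4 + α^3.
Reduced: α^4 + α^3.

α^4 + α^3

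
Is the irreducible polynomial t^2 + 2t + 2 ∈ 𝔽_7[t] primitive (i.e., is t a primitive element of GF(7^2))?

No

Write f(t) = t^2 + 2t + 2.
|GF(7^2)^×| = 7^2 − 1 = 48. Prime factorization: 48 = 2^4·3.
f is primitive ⇔ t has order 48 in GF(7)[t]/(f), i.e. t^(48/q) ≠ 1 for each prime q | 48.
t^(24) mod f = 1
t^(16) mod f = 4.
Since t^(24) = 1, the order of t divides 24 < 48; not primitive.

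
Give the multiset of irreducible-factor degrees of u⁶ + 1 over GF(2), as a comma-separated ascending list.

Write h(u) = u⁶ + 1.
Roots in GF(2): h(0) = 1; h(1) = 0 → root.
Linear factors from roots: (u + 1).
Complete factorization: h(u) = (u + 1)^2·(u² + u + 1)^2.
Factor degrees with multiplicity: 1 + 1 + 2 + 2 = 6.

1, 1, 2, 2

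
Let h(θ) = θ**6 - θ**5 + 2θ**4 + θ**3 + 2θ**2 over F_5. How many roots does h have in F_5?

4

Evaluate at each of the 5 elements of F_5:
h(0) = 0 → root; h(1) = 0 → root; h(2) = 0 → root; h(3) = 3; h(4) = 0 → root.
Roots: {0, 1, 2, 4}.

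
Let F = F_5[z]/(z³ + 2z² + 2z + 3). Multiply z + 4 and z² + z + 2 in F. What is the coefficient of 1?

0

Multiply in F_5[z]: (z + 4)·(z² + z + 2) = z³ + z + 3.
Reduce using z³ ≡ 3z² + 3z + 2 (mod z³ + 2z² + 2z + 3).
Reduced: 3z² + 4z.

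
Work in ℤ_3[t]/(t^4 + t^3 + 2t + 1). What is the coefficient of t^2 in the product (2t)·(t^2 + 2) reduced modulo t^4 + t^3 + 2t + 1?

Multiply in ℤ_3[t]: (2t)·(t^2 + 2) = 2t^3 + t.
Reduced: 2t^3 + t.

0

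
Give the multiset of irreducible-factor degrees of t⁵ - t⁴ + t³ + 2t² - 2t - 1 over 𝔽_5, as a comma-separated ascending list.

1, 1, 1, 2

Write h(t) = t⁵ - t⁴ + t³ + 2t² - 2t - 1.
Roots in 𝔽_5: h(0) = 4; h(1) = 0 → root; h(2) = 2; h(3) = 0 → root; h(4) = 0 → root.
Linear factors from roots: (t - 1), (t + 2), (t + 1).
Complete factorization: h(t) = (t + 1)·(t + 2)·(t - 1)·(t² + 2t - 2).
Factor degrees with multiplicity: 1 + 1 + 1 + 2 = 5.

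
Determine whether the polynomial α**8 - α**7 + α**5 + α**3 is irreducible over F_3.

Write P(α) = α**8 - α**7 + α**5 + α**3.
Check for roots in F_3: P(0) = 0 → root; P(1) = 2; P(2) = 0 → root.
P(0) = 0, so (α) divides P(α); P is reducible.

No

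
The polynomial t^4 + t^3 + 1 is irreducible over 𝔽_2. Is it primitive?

Write f(t) = t^4 + t^3 + 1.
|GF(2^4)^×| = 2^4 − 1 = 15. Prime factorization: 15 = 3·5.
f is primitive ⇔ t has order 15 in GF(2)[t]/(f), i.e. t^(15/q) ≠ 1 for each prime q | 15.
t^(5) mod f = t^3 + t + 1.
t^(3) mod f = t^3.
None equal 1, so t has full order 15; f is primitive.

Yes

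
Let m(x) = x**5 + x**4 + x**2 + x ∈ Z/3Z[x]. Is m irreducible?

Check for roots in Z/3Z: m(0) = 0 → root; m(1) = 1; m(2) = 0 → root.
m(0) = 0, so (x) divides m(x); m is reducible.

No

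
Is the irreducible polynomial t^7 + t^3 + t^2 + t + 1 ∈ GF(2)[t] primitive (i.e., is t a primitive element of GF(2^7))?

Yes

Write f(t) = t^7 + t^3 + t^2 + t + 1.
|GF(2^7)^×| = 2^7 − 1 = 127. Prime factorization: 127 = 127.
f is primitive ⇔ t has order 127 in GF(2)[t]/(f), i.e. t^(127/q) ≠ 1 for each prime q | 127.
t^(1) mod f = t.
None equal 1, so t has full order 127; f is primitive.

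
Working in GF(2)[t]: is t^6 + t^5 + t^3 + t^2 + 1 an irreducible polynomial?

Write f(t) = t^6 + t^5 + t^3 + t^2 + 1.
Check for roots in GF(2): f(0) = 1; f(1) = 1.
No roots, so no linear factors.
Monic irreducibles of degree 2 over GF(2): t^2 + t + 1.
None of them divide f (all give nonzero remainder).
Monic irreducibles of degree 3 over GF(2): t^3 + t + 1, t^3 + t^2 + 1.
None of them divide f (all give nonzero remainder).
No irreducible factor of degree ≤ 3 exists, so f is irreducible over GF(2).

Yes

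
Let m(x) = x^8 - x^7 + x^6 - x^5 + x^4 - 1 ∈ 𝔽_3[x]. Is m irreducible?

Check for roots in 𝔽_3: m(0) = 2; m(1) = 0 → root; m(2) = 1.
m(1) = 0, so (x − 1) divides m(x); m is reducible.

No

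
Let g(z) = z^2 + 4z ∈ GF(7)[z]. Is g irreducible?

Check for roots in GF(7): g(0) = 0 → root; g(1) = 5; g(2) = 5; g(3) = 0 → root; g(4) = 4; g(5) = 3; g(6) = 4.
g(0) = 0, so (z) divides g(z); g is reducible.

No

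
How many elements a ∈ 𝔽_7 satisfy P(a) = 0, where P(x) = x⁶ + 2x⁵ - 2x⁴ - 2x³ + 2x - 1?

2

Evaluate at each of the 7 elements of 𝔽_7:
P(0) = 6; P(1) = 0 → root; P(2) = 6; P(3) = 3; P(4) = 2; P(5) = 0 → root; P(6) = 3.
Roots: {1, 5}.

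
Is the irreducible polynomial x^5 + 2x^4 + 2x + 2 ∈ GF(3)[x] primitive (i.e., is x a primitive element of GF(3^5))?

Write f(x) = x^5 + 2x^4 + 2x + 2.
|GF(3^5)^×| = 3^5 − 1 = 242. Prime factorization: 242 = 2·11^2.
f is primitive ⇔ x has order 242 in GF(3)[x]/(f), i.e. x^(242/q) ≠ 1 for each prime q | 242.
x^(121) mod f = 1
x^(22) mod f = 2x^3 + 2.
Since x^(121) = 1, the order of x divides 121 < 242; not primitive.

No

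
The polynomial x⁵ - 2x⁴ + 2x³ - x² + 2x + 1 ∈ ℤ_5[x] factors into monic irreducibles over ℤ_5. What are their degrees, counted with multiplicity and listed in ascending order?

5

Write f(x) = x⁵ - 2x⁴ + 2x³ - x² + 2x + 1.
Roots in ℤ_5: f(0) = 1; f(1) = 3; f(2) = 2; f(3) = 3; f(4) = 3.
Complete factorization: f(x) = (x⁵ - 2x⁴ + 2x³ - x² + 2x + 1).
Factor degrees with multiplicity: 5 = 5.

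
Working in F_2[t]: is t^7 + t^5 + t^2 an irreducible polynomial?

Write f(t) = t^7 + t^5 + t^2.
Check for roots in F_2: f(0) = 0 → root; f(1) = 1.
f(0) = 0, so (t) divides f(t); f is reducible.

No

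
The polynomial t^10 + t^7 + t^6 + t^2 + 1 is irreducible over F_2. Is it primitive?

Yes

Write f(t) = t^10 + t^7 + t^6 + t^2 + 1.
|GF(2^10)^×| = 2^10 − 1 = 1023. Prime factorization: 1023 = 3·11·31.
f is primitive ⇔ t has order 1023 in GF(2)[t]/(f), i.e. t^(1023/q) ≠ 1 for each prime q | 1023.
t^(341) mod f = t^9 + t^5.
t^(93) mod f = t^9 + t^7 + t^6 + t^2 + 1.
t^(33) mod f = t^8 + t^5 + t^4 + t^2 + t.
None equal 1, so t has full order 1023; f is primitive.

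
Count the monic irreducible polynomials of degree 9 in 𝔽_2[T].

56

The number of monic irreducibles of degree 9 over GF(2) is (1/9)·Σ_{d∣9} μ(9/d) 2^d.
Divisors of 9: 1, 3, 9; μ(9/d) for each: 0, -1, 1.
Σ = − 2^3 + 2^9 = 504.
N = 504/9 = 56.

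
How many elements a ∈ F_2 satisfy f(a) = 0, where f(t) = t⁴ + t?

Evaluate at each of the 2 elements of F_2:
f(0) = 0 → root; f(1) = 0 → root.
Roots: {0, 1}.

2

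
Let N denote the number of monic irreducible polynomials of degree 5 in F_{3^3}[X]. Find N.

x^(27^5) − x is the product of all monic irreducibles of degree dividing 5; Möbius inversion gives N = (1/5) Σ μ(5/d)·27^d.
Divisors of 5: 1, 5; μ(5/d) for each: -1, 1.
Σ = − 27^1 + 27^5 = 14348880.
N = 14348880/5 = 2869776.

2869776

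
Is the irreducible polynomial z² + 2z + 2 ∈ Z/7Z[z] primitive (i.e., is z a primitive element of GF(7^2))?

Write f(z) = z² + 2z + 2.
|GF(7^2)^×| = 7^2 − 1 = 48. Prime factorization: 48 = 2^4·3.
f is primitive ⇔ z has order 48 in GF(7)[z]/(f), i.e. z^(48/q) ≠ 1 for each prime q | 48.
z^(24) mod f = 1
z^(16) mod f = 4.
Since z^(24) = 1, the order of z divides 24 < 48; not primitive.

No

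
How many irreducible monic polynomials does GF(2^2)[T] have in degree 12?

x^(4^12) − x is the product of all monic irreducibles of degree dividing 12; Möbius inversion gives N = (1/12) Σ μ(12/d)·4^d.
Divisors of 12: 1, 2, 3, 4, 6, 12; μ(12/d) for each: 0, 1, 0, -1, -1, 1.
Σ = 4^2 − 4^4 − 4^6 + 4^12 = 16772880.
N = 16772880/12 = 1397740.

1397740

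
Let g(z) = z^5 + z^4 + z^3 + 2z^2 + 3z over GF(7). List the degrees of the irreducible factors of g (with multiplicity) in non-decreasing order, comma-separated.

1, 1, 1, 2

Linear factors from roots: (z), (z - 2), (z - 3).
Complete factorization: g(z) = (z)·(z - 3)·(z - 2)·(z^2 - z - 3).
Factor degrees with multiplicity: 1 + 1 + 1 + 2 = 5.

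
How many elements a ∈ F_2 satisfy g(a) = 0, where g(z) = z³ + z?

Evaluate at each of the 2 elements of F_2:
g(0) = 0 → root; g(1) = 0 → root.
Roots: {0, 1}.

2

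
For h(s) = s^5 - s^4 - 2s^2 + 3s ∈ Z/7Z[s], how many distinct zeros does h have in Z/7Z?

Evaluate at each of the 7 elements of Z/7Z:
h(0) = 0 → root; h(1) = 1; h(2) = 0 → root; h(3) = 6; h(4) = 6; h(5) = 1; h(6) = 0 → root.
Roots: {0, 2, 6}.

3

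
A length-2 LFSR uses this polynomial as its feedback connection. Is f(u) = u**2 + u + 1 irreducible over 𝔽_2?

Yes

Check for roots in 𝔽_2: f(0) = 1; f(1) = 1.
No roots. A degree-2 polynomial over a field with no linear factor is irreducible.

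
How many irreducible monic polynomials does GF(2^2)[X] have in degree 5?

204

Gauss's count: N_{4}(5) = (1/5) Σ_{d|5} μ(5/d)·4^d.
Divisors of 5: 1, 5; μ(5/d) for each: -1, 1.
Σ = − 4^1 + 4^5 = 1020.
N = 1020/5 = 204.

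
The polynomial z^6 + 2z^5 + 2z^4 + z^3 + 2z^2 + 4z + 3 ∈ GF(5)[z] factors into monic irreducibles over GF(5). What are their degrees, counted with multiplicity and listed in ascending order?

Write f(z) = z^6 + 2z^5 + 2z^4 + z^3 + 2z^2 + 4z + 3.
Roots in GF(5): f(0) = 3; f(1) = 0 → root; f(2) = 2; f(3) = 2; f(4) = 1.
Linear factors from roots: (z + 4).
Complete factorization: f(z) = (z + 4)^2·(z^2 + z + 2)·(z^2 + 3z + 4).
Factor degrees with multiplicity: 1 + 1 + 2 + 2 = 6.

1, 1, 2, 2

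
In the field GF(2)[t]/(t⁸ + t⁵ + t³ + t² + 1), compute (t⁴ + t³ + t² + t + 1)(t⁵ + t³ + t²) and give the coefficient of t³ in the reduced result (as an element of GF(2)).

0

Multiply in GF(2)[t]: (t⁴ + t³ + t² + t + 1)·(t⁵ + t³ + t²) = t⁹ + t⁸ + t⁶ + t⁵ + t².
Reduce using t⁸ ≡ t⁵ + t³ + t² + 1 (mod t⁸ + t⁵ + t³ + t² + 1).
Reduced: t⁴ + t + 1.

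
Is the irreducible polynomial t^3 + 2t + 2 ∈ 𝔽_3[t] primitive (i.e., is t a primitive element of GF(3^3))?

Write f(t) = t^3 + 2t + 2.
|GF(3^3)^×| = 3^3 − 1 = 26. Prime factorization: 26 = 2·13.
f is primitive ⇔ t has order 26 in GF(3)[t]/(f), i.e. t^(26/q) ≠ 1 for each prime q | 26.
t^(13) mod f = 1
t^(2) mod f = t^2.
Since t^(13) = 1, the order of t divides 13 < 26; not primitive.

No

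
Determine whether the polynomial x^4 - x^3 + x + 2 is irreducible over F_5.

Write f(x) = x^4 - x^3 + x + 2.
Check for roots in F_5: f(0) = 2; f(1) = 3; f(2) = 2; f(3) = 4; f(4) = 3.
No roots, so no linear factors.
Degree-2 irreducible divisors: test the 10 monic irreducibles of degree 2 over GF(5).
None of them divide f (all give nonzero remainder).
No irreducible factor of degree ≤ 2 exists, so f is irreducible over GF(5).

Yes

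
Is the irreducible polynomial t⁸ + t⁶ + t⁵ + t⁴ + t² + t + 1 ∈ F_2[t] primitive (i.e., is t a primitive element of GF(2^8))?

Write f(t) = t⁸ + t⁶ + t⁵ + t⁴ + t² + t + 1.
|GF(2^8)^×| = 2^8 − 1 = 255. Prime factorization: 255 = 3·5·17.
f is primitive ⇔ t has order 255 in GF(2)[t]/(f), i.e. t^(255/q) ≠ 1 for each prime q | 255.
t^(85) mod f = 1
t^(51) mod f = t⁶ + t⁴ + t³ + t² + t.
t^(15) mod f = t⁷ + t⁶ + t⁵ + t⁴ + t³ + t² + t.
Since t^(85) = 1, the order of t divides 85 < 255; not primitive.

No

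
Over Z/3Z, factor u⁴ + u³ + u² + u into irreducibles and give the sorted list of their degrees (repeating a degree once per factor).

1, 1, 2

Write f(u) = u⁴ + u³ + u² + u.
Roots in Z/3Z: f(0) = 0 → root; f(1) = 1; f(2) = 0 → root.
Linear factors from roots: (u), (u + 1).
Complete factorization: f(u) = (u)·(u + 1)·(u² + 1).
Factor degrees with multiplicity: 1 + 1 + 2 = 4.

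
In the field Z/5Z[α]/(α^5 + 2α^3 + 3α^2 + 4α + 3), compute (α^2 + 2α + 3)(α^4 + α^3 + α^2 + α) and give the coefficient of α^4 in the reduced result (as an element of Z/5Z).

Multiply in Z/5Z[α]: (α^2 + 2α + 3)·(α^4 + α^3 + α^2 + α) = α^6 + 3α^5 + α^4 + α^3 + 3α.
Reduce using α^5 ≡ 3α^3 + 2α^2 + α + 2 (mod α^5 + 2α^3 + 3α^2 + 4α + 3).
Reduced: 4α^4 + 2α^3 + 2α^2 + 3α + 1.

4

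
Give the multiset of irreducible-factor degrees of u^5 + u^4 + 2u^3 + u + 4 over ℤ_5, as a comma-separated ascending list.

1, 1, 3

Write g(u) = u^5 + u^4 + 2u^3 + u + 4.
Roots in ℤ_5: g(0) = 4; g(1) = 4; g(2) = 0 → root; g(3) = 0 → root; g(4) = 1.
Linear factors from roots: (u + 3), (u + 2).
Complete factorization: g(u) = (u + 2)·(u + 3)·(u^3 + u^2 + u + 4).
Factor degrees with multiplicity: 1 + 1 + 3 = 5.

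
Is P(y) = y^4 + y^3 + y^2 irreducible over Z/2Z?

Check for roots in Z/2Z: P(0) = 0 → root; P(1) = 1.
P(0) = 0, so (y) divides P(y); P is reducible.

No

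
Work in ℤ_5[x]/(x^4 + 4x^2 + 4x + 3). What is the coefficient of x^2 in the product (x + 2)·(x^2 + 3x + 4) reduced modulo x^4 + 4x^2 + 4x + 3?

0

Multiply in ℤ_5[x]: (x + 2)·(x^2 + 3x + 4) = x^3 + 3.
Reduced: x^3 + 3.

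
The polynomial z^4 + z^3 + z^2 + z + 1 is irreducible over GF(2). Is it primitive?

Write f(z) = z^4 + z^3 + z^2 + z + 1.
|GF(2^4)^×| = 2^4 − 1 = 15. Prime factorization: 15 = 3·5.
f is primitive ⇔ z has order 15 in GF(2)[z]/(f), i.e. z^(15/q) ≠ 1 for each prime q | 15.
z^(5) mod f = 1
z^(3) mod f = z^3.
Since z^(5) = 1, the order of z divides 5 < 15; not primitive.

No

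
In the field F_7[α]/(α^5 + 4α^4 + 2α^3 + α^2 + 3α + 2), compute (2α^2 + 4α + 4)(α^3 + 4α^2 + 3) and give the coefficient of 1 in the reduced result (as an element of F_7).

1

Multiply in F_7[α]: (2α^2 + 4α + 4)·(α^3 + 4α^2 + 3) = 2α^5 + 5α^4 + 6α^3 + α^2 + 5α + 5.
Reduce using α^5 ≡ 3α^4 + 5α^3 + 6α^2 + 4α + 5 (mod α^5 + 4α^4 + 2α^3 + α^2 + 3α + 2).
Reduced: 4α^4 + 2α^3 + 6α^2 + 6α + 1.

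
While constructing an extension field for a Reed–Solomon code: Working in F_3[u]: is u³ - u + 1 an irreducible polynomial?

Yes

Write h(u) = u³ - u + 1.
Check for roots in F_3: h(0) = 1; h(1) = 1; h(2) = 1.
No roots. A degree-3 polynomial over a field with no linear factor is irreducible.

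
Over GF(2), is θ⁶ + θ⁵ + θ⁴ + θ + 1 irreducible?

Yes

Write g(θ) = θ⁶ + θ⁵ + θ⁴ + θ + 1.
Check for roots in GF(2): g(0) = 1; g(1) = 1.
No roots, so no linear factors.
Monic irreducibles of degree 2 over GF(2): θ² + θ + 1.
None of them divide g (all give nonzero remainder).
Monic irreducibles of degree 3 over GF(2): θ³ + θ + 1, θ³ + θ² + 1.
None of them divide g (all give nonzero remainder).
No irreducible factor of degree ≤ 3 exists, so g is irreducible over GF(2).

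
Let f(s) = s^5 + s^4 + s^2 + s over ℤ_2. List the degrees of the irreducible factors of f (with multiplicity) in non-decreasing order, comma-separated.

1, 1, 1, 2

Roots in ℤ_2: f(0) = 0 → root; f(1) = 0 → root.
Linear factors from roots: (s), (s + 1).
Complete factorization: f(s) = (s)·(s + 1)^2·(s^2 + s + 1).
Factor degrees with multiplicity: 1 + 1 + 1 + 2 = 5.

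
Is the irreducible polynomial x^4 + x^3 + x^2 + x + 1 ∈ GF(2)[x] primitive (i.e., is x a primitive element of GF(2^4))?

No

Write f(x) = x^4 + x^3 + x^2 + x + 1.
|GF(2^4)^×| = 2^4 − 1 = 15. Prime factorization: 15 = 3·5.
f is primitive ⇔ x has order 15 in GF(2)[x]/(f), i.e. x^(15/q) ≠ 1 for each prime q | 15.
x^(5) mod f = 1
x^(3) mod f = x^3.
Since x^(5) = 1, the order of x divides 5 < 15; not primitive.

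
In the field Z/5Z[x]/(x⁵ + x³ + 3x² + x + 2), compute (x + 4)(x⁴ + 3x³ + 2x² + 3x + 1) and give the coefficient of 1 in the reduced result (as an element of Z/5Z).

2

Multiply in Z/5Z[x]: (x + 4)·(x⁴ + 3x³ + 2x² + 3x + 1) = x⁵ + 2x⁴ + 4x³ + x² + 3x + 4.
Reduce using x⁵ ≡ 4x³ + 2x² + 4x + 3 (mod x⁵ + x³ + 3x² + x + 2).
Reduced: 2x⁴ + 3x³ + 3x² + 2x + 2.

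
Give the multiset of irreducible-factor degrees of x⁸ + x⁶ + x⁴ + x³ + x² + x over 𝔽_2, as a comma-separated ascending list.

Write h(x) = x⁸ + x⁶ + x⁴ + x³ + x² + x.
Roots in 𝔽_2: h(0) = 0 → root; h(1) = 0 → root.
Linear factors from roots: (x), (x + 1).
Complete factorization: h(x) = (x)·(x + 1)^2·(x² + x + 1)·(x³ + x² + 1).
Factor degrees with multiplicity: 1 + 1 + 1 + 2 + 3 = 8.

1, 1, 1, 2, 3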